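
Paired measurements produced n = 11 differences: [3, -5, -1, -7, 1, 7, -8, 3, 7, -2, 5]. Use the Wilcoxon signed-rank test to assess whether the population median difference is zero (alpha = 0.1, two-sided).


Step 1: Drop any zero differences (none here) and take |d_i|.
|d| = [3, 5, 1, 7, 1, 7, 8, 3, 7, 2, 5]
Step 2: Midrank |d_i| (ties get averaged ranks).
ranks: |3|->4.5, |5|->6.5, |1|->1.5, |7|->9, |1|->1.5, |7|->9, |8|->11, |3|->4.5, |7|->9, |2|->3, |5|->6.5
Step 3: Attach original signs; sum ranks with positive sign and with negative sign.
W+ = 4.5 + 1.5 + 9 + 4.5 + 9 + 6.5 = 35
W- = 6.5 + 1.5 + 9 + 11 + 3 = 31
(Check: W+ + W- = 66 should equal n(n+1)/2 = 66.)
Step 4: Test statistic W = min(W+, W-) = 31.
Step 5: Ties in |d|, so use the tie-corrected normal approximation.
        E[W] = n(n+1)/4 = 11*12/4 = 33.
        Tie groups: |d|=1 (t=2), |d|=3 (t=2), |d|=5 (t=2), |d|=7 (t=3); sum(t^3 - t) = 42.
        Var[W] = n(n+1)(2n+1)/24 - sum(t^3-t)/48 = 3036/24 - 42/48 = 125.625.
        z = (W - E[W]) / sqrt(Var[W]) = (31 - 33) / 11.2083 = -0.1784.
        Two-sided p = 2*Phi(z) = 0.858378.
Step 6: alpha = 0.1. fail to reject H0.

W+ = 35, W- = 31, W = min = 31, p = 0.858378, fail to reject H0.


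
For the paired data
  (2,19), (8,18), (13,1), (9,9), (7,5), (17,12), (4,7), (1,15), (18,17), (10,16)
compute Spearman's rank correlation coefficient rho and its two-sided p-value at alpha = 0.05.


Step 1: Rank x and y separately (midranks; no ties here).
rank(x): 2->2, 8->5, 13->8, 9->6, 7->4, 17->9, 4->3, 1->1, 18->10, 10->7
rank(y): 19->10, 18->9, 1->1, 9->4, 5->2, 12->5, 7->3, 15->6, 17->8, 16->7
Step 2: d_i = R_x(i) - R_y(i); compute d_i^2.
  (2-10)^2=64, (5-9)^2=16, (8-1)^2=49, (6-4)^2=4, (4-2)^2=4, (9-5)^2=16, (3-3)^2=0, (1-6)^2=25, (10-8)^2=4, (7-7)^2=0
sum(d^2) = 182.
Step 3: rho = 1 - 6*182 / (10*(10^2 - 1)) = 1 - 1092/990 = -0.103030.
Step 4: Under H0, t = rho * sqrt((n-2)/(1-rho^2)) = -0.2930 ~ t(8).
Step 5: Two-sided p-value from the t-distribution with 8 df = 0.776998.
Step 6: alpha = 0.05. fail to reject H0.

rho = -0.1030, p = 0.776998, fail to reject H0 at alpha = 0.05.


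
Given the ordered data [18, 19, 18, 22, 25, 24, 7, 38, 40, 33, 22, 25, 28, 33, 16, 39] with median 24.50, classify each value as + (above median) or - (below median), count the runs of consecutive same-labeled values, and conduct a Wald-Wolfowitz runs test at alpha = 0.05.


Step 1: Compute median = 24.50; label A = above, B = below.
Labels in order: BBBBABBAAABAAABA  (n_A = 8, n_B = 8)
Step 2: Count runs R = 8.
Step 3: Under H0 (random ordering), E[R] = 2*n_A*n_B/(n_A+n_B) + 1 = 2*8*8/16 + 1 = 9.0000.
        Var[R] = 2*n_A*n_B*(2*n_A*n_B - n_A - n_B) / ((n_A+n_B)^2 * (n_A+n_B-1)) = 14336/3840 = 3.7333.
        SD[R] = 1.9322.
Step 4: Continuity-corrected z = (R + 0.5 - E[R]) / SD[R] = (8 + 0.5 - 9.0000) / 1.9322 = -0.2588.
Step 5: Two-sided p-value via normal approximation = 2*(1 - Phi(|z|)) = 0.795809.
Step 6: alpha = 0.05. fail to reject H0.

R = 8, z = -0.2588, p = 0.795809, fail to reject H0.


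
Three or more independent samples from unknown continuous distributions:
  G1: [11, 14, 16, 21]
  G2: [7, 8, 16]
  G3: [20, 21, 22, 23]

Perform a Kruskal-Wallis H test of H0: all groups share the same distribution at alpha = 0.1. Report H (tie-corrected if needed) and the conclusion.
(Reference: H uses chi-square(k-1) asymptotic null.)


Step 1: Combine all N = 11 observations and assign midranks.
sorted (value, group, rank): (7,G2,1), (8,G2,2), (11,G1,3), (14,G1,4), (16,G1,5.5), (16,G2,5.5), (20,G3,7), (21,G1,8.5), (21,G3,8.5), (22,G3,10), (23,G3,11)
Step 2: Sum ranks within each group.
R_1 = 21 (n_1 = 4)
R_2 = 8.5 (n_2 = 3)
R_3 = 36.5 (n_3 = 4)
Step 3: H = 12/(N(N+1)) * sum(R_i^2/n_i) - 3(N+1)
     = 12/(11*12) * (21^2/4 + 8.5^2/3 + 36.5^2/4) - 3*12
     = 0.090909 * 467.396 - 36
     = 6.490530.
Step 4: Ties present; correction factor C = 1 - 12/(11^3 - 11) = 0.990909. Corrected H = 6.490530 / 0.990909 = 6.550076.
Step 5: Under H0, H ~ chi^2(2); p-value = 0.037815.
Step 6: alpha = 0.1. reject H0.

H = 6.5501, df = 2, p = 0.037815, reject H0.


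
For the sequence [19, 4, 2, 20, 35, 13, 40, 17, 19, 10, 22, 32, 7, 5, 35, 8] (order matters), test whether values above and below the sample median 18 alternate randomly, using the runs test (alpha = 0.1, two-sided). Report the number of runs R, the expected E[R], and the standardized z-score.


Step 1: Compute median = 18; label A = above, B = below.
Labels in order: ABBAABABABAABBAB  (n_A = 8, n_B = 8)
Step 2: Count runs R = 12.
Step 3: Under H0 (random ordering), E[R] = 2*n_A*n_B/(n_A+n_B) + 1 = 2*8*8/16 + 1 = 9.0000.
        Var[R] = 2*n_A*n_B*(2*n_A*n_B - n_A - n_B) / ((n_A+n_B)^2 * (n_A+n_B-1)) = 14336/3840 = 3.7333.
        SD[R] = 1.9322.
Step 4: Continuity-corrected z = (R - 0.5 - E[R]) / SD[R] = (12 - 0.5 - 9.0000) / 1.9322 = 1.2939.
Step 5: Two-sided p-value via normal approximation = 2*(1 - Phi(|z|)) = 0.195709.
Step 6: alpha = 0.1. fail to reject H0.

R = 12, z = 1.2939, p = 0.195709, fail to reject H0.


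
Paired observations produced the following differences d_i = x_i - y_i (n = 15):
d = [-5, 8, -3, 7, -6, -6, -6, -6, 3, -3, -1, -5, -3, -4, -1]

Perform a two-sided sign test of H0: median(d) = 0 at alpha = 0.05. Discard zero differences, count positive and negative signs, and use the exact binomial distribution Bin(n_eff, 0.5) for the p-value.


Step 1: Discard zero differences. Original n = 15; n_eff = number of nonzero differences = 15.
Nonzero differences (with sign): -5, +8, -3, +7, -6, -6, -6, -6, +3, -3, -1, -5, -3, -4, -1
Step 2: Count signs: positive = 3, negative = 12.
Step 3: Under H0: P(positive) = 0.5, so the number of positives S ~ Bin(15, 0.5).
Step 4: Two-sided exact p-value = sum of Bin(15,0.5) probabilities at or below the observed probability = 0.035156.
Step 5: alpha = 0.05. reject H0.

n_eff = 15, pos = 3, neg = 12, p = 0.035156, reject H0.


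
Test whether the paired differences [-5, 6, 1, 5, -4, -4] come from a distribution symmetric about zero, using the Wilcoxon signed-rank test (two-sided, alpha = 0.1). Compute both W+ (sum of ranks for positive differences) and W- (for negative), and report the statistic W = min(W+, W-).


Step 1: Drop any zero differences (none here) and take |d_i|.
|d| = [5, 6, 1, 5, 4, 4]
Step 2: Midrank |d_i| (ties get averaged ranks).
ranks: |5|->4.5, |6|->6, |1|->1, |5|->4.5, |4|->2.5, |4|->2.5
Step 3: Attach original signs; sum ranks with positive sign and with negative sign.
W+ = 6 + 1 + 4.5 = 11.5
W- = 4.5 + 2.5 + 2.5 = 9.5
(Check: W+ + W- = 21 should equal n(n+1)/2 = 21.)
Step 4: Test statistic W = min(W+, W-) = 9.5.
Step 5: Ties in |d|, so use the tie-corrected normal approximation.
        E[W] = n(n+1)/4 = 6*7/4 = 10.5.
        Tie groups: |d|=4 (t=2), |d|=5 (t=2); sum(t^3 - t) = 12.
        Var[W] = n(n+1)(2n+1)/24 - sum(t^3-t)/48 = 546/24 - 12/48 = 22.5.
        z = (W - E[W]) / sqrt(Var[W]) = (9.5 - 10.5) / 4.7434 = -0.2108.
        Two-sided p = 2*Phi(z) = 0.833029.
Step 6: alpha = 0.1. fail to reject H0.

W+ = 11.5, W- = 9.5, W = min = 9.5, p = 0.833029, fail to reject H0.


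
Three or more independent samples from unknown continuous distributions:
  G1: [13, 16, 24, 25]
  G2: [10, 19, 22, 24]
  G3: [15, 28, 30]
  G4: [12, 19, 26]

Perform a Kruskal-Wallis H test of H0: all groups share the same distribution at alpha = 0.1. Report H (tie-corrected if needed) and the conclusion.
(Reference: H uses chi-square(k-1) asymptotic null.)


Step 1: Combine all N = 14 observations and assign midranks.
sorted (value, group, rank): (10,G2,1), (12,G4,2), (13,G1,3), (15,G3,4), (16,G1,5), (19,G2,6.5), (19,G4,6.5), (22,G2,8), (24,G1,9.5), (24,G2,9.5), (25,G1,11), (26,G4,12), (28,G3,13), (30,G3,14)
Step 2: Sum ranks within each group.
R_1 = 28.5 (n_1 = 4)
R_2 = 25 (n_2 = 4)
R_3 = 31 (n_3 = 3)
R_4 = 20.5 (n_4 = 3)
Step 3: H = 12/(N(N+1)) * sum(R_i^2/n_i) - 3(N+1)
     = 12/(14*15) * (28.5^2/4 + 25^2/4 + 31^2/3 + 20.5^2/3) - 3*15
     = 0.057143 * 819.729 - 45
     = 1.841667.
Step 4: Ties present; correction factor C = 1 - 12/(14^3 - 14) = 0.995604. Corrected H = 1.841667 / 0.995604 = 1.849798.
Step 5: Under H0, H ~ chi^2(3); p-value = 0.604159.
Step 6: alpha = 0.1. fail to reject H0.

H = 1.8498, df = 3, p = 0.604159, fail to reject H0.


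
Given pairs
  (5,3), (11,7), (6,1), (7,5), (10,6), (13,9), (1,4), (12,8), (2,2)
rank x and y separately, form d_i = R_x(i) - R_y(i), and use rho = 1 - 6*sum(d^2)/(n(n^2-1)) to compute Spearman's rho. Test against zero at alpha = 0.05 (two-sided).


Step 1: Rank x and y separately (midranks; no ties here).
rank(x): 5->3, 11->7, 6->4, 7->5, 10->6, 13->9, 1->1, 12->8, 2->2
rank(y): 3->3, 7->7, 1->1, 5->5, 6->6, 9->9, 4->4, 8->8, 2->2
Step 2: d_i = R_x(i) - R_y(i); compute d_i^2.
  (3-3)^2=0, (7-7)^2=0, (4-1)^2=9, (5-5)^2=0, (6-6)^2=0, (9-9)^2=0, (1-4)^2=9, (8-8)^2=0, (2-2)^2=0
sum(d^2) = 18.
Step 3: rho = 1 - 6*18 / (9*(9^2 - 1)) = 1 - 108/720 = 0.850000.
Step 4: Under H0, t = rho * sqrt((n-2)/(1-rho^2)) = 4.2691 ~ t(7).
Step 5: Two-sided p-value from the t-distribution with 7 df = 0.003705.
Step 6: alpha = 0.05. reject H0.

rho = 0.8500, p = 0.003705, reject H0 at alpha = 0.05.


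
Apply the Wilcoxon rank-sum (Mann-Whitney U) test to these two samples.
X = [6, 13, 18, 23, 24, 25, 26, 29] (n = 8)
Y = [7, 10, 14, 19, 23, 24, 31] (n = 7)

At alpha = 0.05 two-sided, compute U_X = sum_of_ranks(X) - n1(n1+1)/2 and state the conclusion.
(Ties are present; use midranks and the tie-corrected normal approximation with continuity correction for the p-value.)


Step 1: Combine and sort all 15 observations; assign midranks.
sorted (value, group): (6,X), (7,Y), (10,Y), (13,X), (14,Y), (18,X), (19,Y), (23,X), (23,Y), (24,X), (24,Y), (25,X), (26,X), (29,X), (31,Y)
ranks: 6->1, 7->2, 10->3, 13->4, 14->5, 18->6, 19->7, 23->8.5, 23->8.5, 24->10.5, 24->10.5, 25->12, 26->13, 29->14, 31->15
Step 2: Rank sum for X: R1 = 1 + 4 + 6 + 8.5 + 10.5 + 12 + 13 + 14 = 69.
Step 3: U_X = R1 - n1(n1+1)/2 = 69 - 8*9/2 = 69 - 36 = 33.
       U_Y = n1*n2 - U_X = 56 - 33 = 23.
Step 4: Ties are present, so use the tie-corrected normal approximation (with continuity correction) for the p-value.
Step 5: p-value = 0.601875; compare to alpha = 0.05. fail to reject H0.

U_X = 33, p = 0.601875, fail to reject H0 at alpha = 0.05.


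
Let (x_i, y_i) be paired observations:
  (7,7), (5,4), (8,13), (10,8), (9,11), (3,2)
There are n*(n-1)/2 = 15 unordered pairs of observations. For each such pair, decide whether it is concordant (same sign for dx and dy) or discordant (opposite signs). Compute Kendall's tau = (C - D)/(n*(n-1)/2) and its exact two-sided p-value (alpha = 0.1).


Step 1: Enumerate the 15 unordered pairs (i,j) with i<j and classify each by sign(x_j-x_i) * sign(y_j-y_i).
  (1,2):dx=-2,dy=-3->C; (1,3):dx=+1,dy=+6->C; (1,4):dx=+3,dy=+1->C; (1,5):dx=+2,dy=+4->C
  (1,6):dx=-4,dy=-5->C; (2,3):dx=+3,dy=+9->C; (2,4):dx=+5,dy=+4->C; (2,5):dx=+4,dy=+7->C
  (2,6):dx=-2,dy=-2->C; (3,4):dx=+2,dy=-5->D; (3,5):dx=+1,dy=-2->D; (3,6):dx=-5,dy=-11->C
  (4,5):dx=-1,dy=+3->D; (4,6):dx=-7,dy=-6->C; (5,6):dx=-6,dy=-9->C
Step 2: C = 12, D = 3, total pairs = 15.
Step 3: tau = (C - D)/(n(n-1)/2) = (12 - 3)/15 = 0.600000.
Step 4: Exact two-sided p-value (enumerate n! = 720 permutations of y under H0): p = 0.136111.
Step 5: alpha = 0.1. fail to reject H0.

tau_b = 0.6000 (C=12, D=3), p = 0.136111, fail to reject H0.


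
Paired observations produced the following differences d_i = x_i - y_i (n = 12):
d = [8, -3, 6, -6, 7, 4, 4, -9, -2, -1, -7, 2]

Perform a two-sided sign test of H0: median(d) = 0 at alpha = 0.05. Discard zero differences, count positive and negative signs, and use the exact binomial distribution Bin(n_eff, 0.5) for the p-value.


Step 1: Discard zero differences. Original n = 12; n_eff = number of nonzero differences = 12.
Nonzero differences (with sign): +8, -3, +6, -6, +7, +4, +4, -9, -2, -1, -7, +2
Step 2: Count signs: positive = 6, negative = 6.
Step 3: Under H0: P(positive) = 0.5, so the number of positives S ~ Bin(12, 0.5).
Step 4: Two-sided exact p-value = sum of Bin(12,0.5) probabilities at or below the observed probability = 1.000000.
Step 5: alpha = 0.05. fail to reject H0.

n_eff = 12, pos = 6, neg = 6, p = 1.000000, fail to reject H0.


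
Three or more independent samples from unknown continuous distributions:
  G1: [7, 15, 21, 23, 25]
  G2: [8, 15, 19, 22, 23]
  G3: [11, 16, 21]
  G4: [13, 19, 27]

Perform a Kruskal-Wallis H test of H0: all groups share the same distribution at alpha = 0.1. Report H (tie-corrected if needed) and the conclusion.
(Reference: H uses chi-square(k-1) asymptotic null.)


Step 1: Combine all N = 16 observations and assign midranks.
sorted (value, group, rank): (7,G1,1), (8,G2,2), (11,G3,3), (13,G4,4), (15,G1,5.5), (15,G2,5.5), (16,G3,7), (19,G2,8.5), (19,G4,8.5), (21,G1,10.5), (21,G3,10.5), (22,G2,12), (23,G1,13.5), (23,G2,13.5), (25,G1,15), (27,G4,16)
Step 2: Sum ranks within each group.
R_1 = 45.5 (n_1 = 5)
R_2 = 41.5 (n_2 = 5)
R_3 = 20.5 (n_3 = 3)
R_4 = 28.5 (n_4 = 3)
Step 3: H = 12/(N(N+1)) * sum(R_i^2/n_i) - 3(N+1)
     = 12/(16*17) * (45.5^2/5 + 41.5^2/5 + 20.5^2/3 + 28.5^2/3) - 3*17
     = 0.044118 * 1169.33 - 51
     = 0.588235.
Step 4: Ties present; correction factor C = 1 - 24/(16^3 - 16) = 0.994118. Corrected H = 0.588235 / 0.994118 = 0.591716.
Step 5: Under H0, H ~ chi^2(3); p-value = 0.898326.
Step 6: alpha = 0.1. fail to reject H0.

H = 0.5917, df = 3, p = 0.898326, fail to reject H0.


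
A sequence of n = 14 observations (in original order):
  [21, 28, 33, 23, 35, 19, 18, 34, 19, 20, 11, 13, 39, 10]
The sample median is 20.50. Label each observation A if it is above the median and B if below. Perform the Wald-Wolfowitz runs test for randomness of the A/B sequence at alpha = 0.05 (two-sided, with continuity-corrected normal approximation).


Step 1: Compute median = 20.50; label A = above, B = below.
Labels in order: AAAAABBABBBBAB  (n_A = 7, n_B = 7)
Step 2: Count runs R = 6.
Step 3: Under H0 (random ordering), E[R] = 2*n_A*n_B/(n_A+n_B) + 1 = 2*7*7/14 + 1 = 8.0000.
        Var[R] = 2*n_A*n_B*(2*n_A*n_B - n_A - n_B) / ((n_A+n_B)^2 * (n_A+n_B-1)) = 8232/2548 = 3.2308.
        SD[R] = 1.7974.
Step 4: Continuity-corrected z = (R + 0.5 - E[R]) / SD[R] = (6 + 0.5 - 8.0000) / 1.7974 = -0.8345.
Step 5: Two-sided p-value via normal approximation = 2*(1 - Phi(|z|)) = 0.403986.
Step 6: alpha = 0.05. fail to reject H0.

R = 6, z = -0.8345, p = 0.403986, fail to reject H0.


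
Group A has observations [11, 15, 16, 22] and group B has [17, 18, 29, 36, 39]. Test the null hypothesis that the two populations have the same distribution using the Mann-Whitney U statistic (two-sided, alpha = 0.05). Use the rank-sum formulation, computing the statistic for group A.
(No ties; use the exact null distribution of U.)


Step 1: Combine and sort all 9 observations; assign midranks.
sorted (value, group): (11,X), (15,X), (16,X), (17,Y), (18,Y), (22,X), (29,Y), (36,Y), (39,Y)
ranks: 11->1, 15->2, 16->3, 17->4, 18->5, 22->6, 29->7, 36->8, 39->9
Step 2: Rank sum for X: R1 = 1 + 2 + 3 + 6 = 12.
Step 3: U_X = R1 - n1(n1+1)/2 = 12 - 4*5/2 = 12 - 10 = 2.
       U_Y = n1*n2 - U_X = 20 - 2 = 18.
Step 4: No ties, so the exact null distribution of U (based on enumerating the C(9,4) = 126 equally likely rank assignments) gives the two-sided p-value.
Step 5: p-value = 0.063492; compare to alpha = 0.05. fail to reject H0.

U_X = 2, p = 0.063492, fail to reject H0 at alpha = 0.05.


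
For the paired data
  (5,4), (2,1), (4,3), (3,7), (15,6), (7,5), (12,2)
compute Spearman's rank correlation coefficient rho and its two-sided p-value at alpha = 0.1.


Step 1: Rank x and y separately (midranks; no ties here).
rank(x): 5->4, 2->1, 4->3, 3->2, 15->7, 7->5, 12->6
rank(y): 4->4, 1->1, 3->3, 7->7, 6->6, 5->5, 2->2
Step 2: d_i = R_x(i) - R_y(i); compute d_i^2.
  (4-4)^2=0, (1-1)^2=0, (3-3)^2=0, (2-7)^2=25, (7-6)^2=1, (5-5)^2=0, (6-2)^2=16
sum(d^2) = 42.
Step 3: rho = 1 - 6*42 / (7*(7^2 - 1)) = 1 - 252/336 = 0.250000.
Step 4: Under H0, t = rho * sqrt((n-2)/(1-rho^2)) = 0.5774 ~ t(5).
Step 5: Two-sided p-value from the t-distribution with 5 df = 0.588724.
Step 6: alpha = 0.1. fail to reject H0.

rho = 0.2500, p = 0.588724, fail to reject H0 at alpha = 0.1.


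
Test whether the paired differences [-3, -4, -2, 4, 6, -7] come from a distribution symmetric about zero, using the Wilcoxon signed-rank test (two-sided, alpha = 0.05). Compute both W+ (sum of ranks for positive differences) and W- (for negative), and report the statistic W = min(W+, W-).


Step 1: Drop any zero differences (none here) and take |d_i|.
|d| = [3, 4, 2, 4, 6, 7]
Step 2: Midrank |d_i| (ties get averaged ranks).
ranks: |3|->2, |4|->3.5, |2|->1, |4|->3.5, |6|->5, |7|->6
Step 3: Attach original signs; sum ranks with positive sign and with negative sign.
W+ = 3.5 + 5 = 8.5
W- = 2 + 3.5 + 1 + 6 = 12.5
(Check: W+ + W- = 21 should equal n(n+1)/2 = 21.)
Step 4: Test statistic W = min(W+, W-) = 8.5.
Step 5: Ties in |d|, so use the tie-corrected normal approximation.
        E[W] = n(n+1)/4 = 6*7/4 = 10.5.
        Tie groups: |d|=4 (t=2); sum(t^3 - t) = 6.
        Var[W] = n(n+1)(2n+1)/24 - sum(t^3-t)/48 = 546/24 - 6/48 = 22.625.
        z = (W - E[W]) / sqrt(Var[W]) = (8.5 - 10.5) / 4.7566 = -0.4205.
        Two-sided p = 2*Phi(z) = 0.674142.
Step 6: alpha = 0.05. fail to reject H0.

W+ = 8.5, W- = 12.5, W = min = 8.5, p = 0.674142, fail to reject H0.


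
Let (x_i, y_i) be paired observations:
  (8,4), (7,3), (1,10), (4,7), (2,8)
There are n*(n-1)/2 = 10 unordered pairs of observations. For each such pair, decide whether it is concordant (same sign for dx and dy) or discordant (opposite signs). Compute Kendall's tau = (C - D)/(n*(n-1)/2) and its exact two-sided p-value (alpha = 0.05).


Step 1: Enumerate the 10 unordered pairs (i,j) with i<j and classify each by sign(x_j-x_i) * sign(y_j-y_i).
  (1,2):dx=-1,dy=-1->C; (1,3):dx=-7,dy=+6->D; (1,4):dx=-4,dy=+3->D; (1,5):dx=-6,dy=+4->D
  (2,3):dx=-6,dy=+7->D; (2,4):dx=-3,dy=+4->D; (2,5):dx=-5,dy=+5->D; (3,4):dx=+3,dy=-3->D
  (3,5):dx=+1,dy=-2->D; (4,5):dx=-2,dy=+1->D
Step 2: C = 1, D = 9, total pairs = 10.
Step 3: tau = (C - D)/(n(n-1)/2) = (1 - 9)/10 = -0.800000.
Step 4: Exact two-sided p-value (enumerate n! = 120 permutations of y under H0): p = 0.083333.
Step 5: alpha = 0.05. fail to reject H0.

tau_b = -0.8000 (C=1, D=9), p = 0.083333, fail to reject H0.


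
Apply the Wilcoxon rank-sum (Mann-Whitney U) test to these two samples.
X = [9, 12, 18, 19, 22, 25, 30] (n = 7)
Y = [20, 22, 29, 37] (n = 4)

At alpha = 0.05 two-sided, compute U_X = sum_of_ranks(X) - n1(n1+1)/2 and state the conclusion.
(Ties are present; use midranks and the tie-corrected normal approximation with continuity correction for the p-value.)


Step 1: Combine and sort all 11 observations; assign midranks.
sorted (value, group): (9,X), (12,X), (18,X), (19,X), (20,Y), (22,X), (22,Y), (25,X), (29,Y), (30,X), (37,Y)
ranks: 9->1, 12->2, 18->3, 19->4, 20->5, 22->6.5, 22->6.5, 25->8, 29->9, 30->10, 37->11
Step 2: Rank sum for X: R1 = 1 + 2 + 3 + 4 + 6.5 + 8 + 10 = 34.5.
Step 3: U_X = R1 - n1(n1+1)/2 = 34.5 - 7*8/2 = 34.5 - 28 = 6.5.
       U_Y = n1*n2 - U_X = 28 - 6.5 = 21.5.
Step 4: Ties are present, so use the tie-corrected normal approximation (with continuity correction) for the p-value.
Step 5: p-value = 0.184875; compare to alpha = 0.05. fail to reject H0.

U_X = 6.5, p = 0.184875, fail to reject H0 at alpha = 0.05.


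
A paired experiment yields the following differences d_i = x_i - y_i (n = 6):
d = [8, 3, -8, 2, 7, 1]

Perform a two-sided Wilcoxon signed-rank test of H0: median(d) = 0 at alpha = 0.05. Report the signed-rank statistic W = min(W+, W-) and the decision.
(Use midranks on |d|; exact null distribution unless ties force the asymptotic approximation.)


Step 1: Drop any zero differences (none here) and take |d_i|.
|d| = [8, 3, 8, 2, 7, 1]
Step 2: Midrank |d_i| (ties get averaged ranks).
ranks: |8|->5.5, |3|->3, |8|->5.5, |2|->2, |7|->4, |1|->1
Step 3: Attach original signs; sum ranks with positive sign and with negative sign.
W+ = 5.5 + 3 + 2 + 4 + 1 = 15.5
W- = 5.5 = 5.5
(Check: W+ + W- = 21 should equal n(n+1)/2 = 21.)
Step 4: Test statistic W = min(W+, W-) = 5.5.
Step 5: Ties in |d|, so use the tie-corrected normal approximation.
        E[W] = n(n+1)/4 = 6*7/4 = 10.5.
        Tie groups: |d|=8 (t=2); sum(t^3 - t) = 6.
        Var[W] = n(n+1)(2n+1)/24 - sum(t^3-t)/48 = 546/24 - 6/48 = 22.625.
        z = (W - E[W]) / sqrt(Var[W]) = (5.5 - 10.5) / 4.7566 = -1.0512.
        Two-sided p = 2*Phi(z) = 0.293177.
Step 6: alpha = 0.05. fail to reject H0.

W+ = 15.5, W- = 5.5, W = min = 5.5, p = 0.293177, fail to reject H0.


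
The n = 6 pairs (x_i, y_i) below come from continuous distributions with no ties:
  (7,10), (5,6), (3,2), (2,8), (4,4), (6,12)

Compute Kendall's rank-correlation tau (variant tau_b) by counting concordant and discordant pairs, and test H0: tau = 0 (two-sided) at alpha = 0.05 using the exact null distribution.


Step 1: Enumerate the 15 unordered pairs (i,j) with i<j and classify each by sign(x_j-x_i) * sign(y_j-y_i).
  (1,2):dx=-2,dy=-4->C; (1,3):dx=-4,dy=-8->C; (1,4):dx=-5,dy=-2->C; (1,5):dx=-3,dy=-6->C
  (1,6):dx=-1,dy=+2->D; (2,3):dx=-2,dy=-4->C; (2,4):dx=-3,dy=+2->D; (2,5):dx=-1,dy=-2->C
  (2,6):dx=+1,dy=+6->C; (3,4):dx=-1,dy=+6->D; (3,5):dx=+1,dy=+2->C; (3,6):dx=+3,dy=+10->C
  (4,5):dx=+2,dy=-4->D; (4,6):dx=+4,dy=+4->C; (5,6):dx=+2,dy=+8->C
Step 2: C = 11, D = 4, total pairs = 15.
Step 3: tau = (C - D)/(n(n-1)/2) = (11 - 4)/15 = 0.466667.
Step 4: Exact two-sided p-value (enumerate n! = 720 permutations of y under H0): p = 0.272222.
Step 5: alpha = 0.05. fail to reject H0.

tau_b = 0.4667 (C=11, D=4), p = 0.272222, fail to reject H0.


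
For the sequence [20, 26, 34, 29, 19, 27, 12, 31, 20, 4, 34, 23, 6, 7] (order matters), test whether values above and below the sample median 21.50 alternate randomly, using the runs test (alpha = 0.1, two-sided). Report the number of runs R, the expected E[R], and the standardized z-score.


Step 1: Compute median = 21.50; label A = above, B = below.
Labels in order: BAAABABABBAABB  (n_A = 7, n_B = 7)
Step 2: Count runs R = 9.
Step 3: Under H0 (random ordering), E[R] = 2*n_A*n_B/(n_A+n_B) + 1 = 2*7*7/14 + 1 = 8.0000.
        Var[R] = 2*n_A*n_B*(2*n_A*n_B - n_A - n_B) / ((n_A+n_B)^2 * (n_A+n_B-1)) = 8232/2548 = 3.2308.
        SD[R] = 1.7974.
Step 4: Continuity-corrected z = (R - 0.5 - E[R]) / SD[R] = (9 - 0.5 - 8.0000) / 1.7974 = 0.2782.
Step 5: Two-sided p-value via normal approximation = 2*(1 - Phi(|z|)) = 0.780879.
Step 6: alpha = 0.1. fail to reject H0.

R = 9, z = 0.2782, p = 0.780879, fail to reject H0.


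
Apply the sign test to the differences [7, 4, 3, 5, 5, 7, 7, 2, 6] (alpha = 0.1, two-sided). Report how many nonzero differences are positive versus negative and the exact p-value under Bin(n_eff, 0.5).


Step 1: Discard zero differences. Original n = 9; n_eff = number of nonzero differences = 9.
Nonzero differences (with sign): +7, +4, +3, +5, +5, +7, +7, +2, +6
Step 2: Count signs: positive = 9, negative = 0.
Step 3: Under H0: P(positive) = 0.5, so the number of positives S ~ Bin(9, 0.5).
Step 4: Two-sided exact p-value = sum of Bin(9,0.5) probabilities at or below the observed probability = 0.003906.
Step 5: alpha = 0.1. reject H0.

n_eff = 9, pos = 9, neg = 0, p = 0.003906, reject H0.


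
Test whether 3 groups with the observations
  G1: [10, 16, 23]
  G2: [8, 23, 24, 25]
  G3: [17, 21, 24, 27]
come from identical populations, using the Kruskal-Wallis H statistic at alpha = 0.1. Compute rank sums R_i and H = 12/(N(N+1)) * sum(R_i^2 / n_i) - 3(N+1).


Step 1: Combine all N = 11 observations and assign midranks.
sorted (value, group, rank): (8,G2,1), (10,G1,2), (16,G1,3), (17,G3,4), (21,G3,5), (23,G1,6.5), (23,G2,6.5), (24,G2,8.5), (24,G3,8.5), (25,G2,10), (27,G3,11)
Step 2: Sum ranks within each group.
R_1 = 11.5 (n_1 = 3)
R_2 = 26 (n_2 = 4)
R_3 = 28.5 (n_3 = 4)
Step 3: H = 12/(N(N+1)) * sum(R_i^2/n_i) - 3(N+1)
     = 12/(11*12) * (11.5^2/3 + 26^2/4 + 28.5^2/4) - 3*12
     = 0.090909 * 416.146 - 36
     = 1.831439.
Step 4: Ties present; correction factor C = 1 - 12/(11^3 - 11) = 0.990909. Corrected H = 1.831439 / 0.990909 = 1.848242.
Step 5: Under H0, H ~ chi^2(2); p-value = 0.396880.
Step 6: alpha = 0.1. fail to reject H0.

H = 1.8482, df = 2, p = 0.396880, fail to reject H0.


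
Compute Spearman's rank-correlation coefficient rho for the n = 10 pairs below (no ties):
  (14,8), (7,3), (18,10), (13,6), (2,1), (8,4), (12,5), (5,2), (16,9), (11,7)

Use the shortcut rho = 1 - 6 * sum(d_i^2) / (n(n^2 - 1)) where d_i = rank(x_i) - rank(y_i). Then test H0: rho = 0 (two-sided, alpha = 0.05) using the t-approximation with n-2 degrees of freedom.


Step 1: Rank x and y separately (midranks; no ties here).
rank(x): 14->8, 7->3, 18->10, 13->7, 2->1, 8->4, 12->6, 5->2, 16->9, 11->5
rank(y): 8->8, 3->3, 10->10, 6->6, 1->1, 4->4, 5->5, 2->2, 9->9, 7->7
Step 2: d_i = R_x(i) - R_y(i); compute d_i^2.
  (8-8)^2=0, (3-3)^2=0, (10-10)^2=0, (7-6)^2=1, (1-1)^2=0, (4-4)^2=0, (6-5)^2=1, (2-2)^2=0, (9-9)^2=0, (5-7)^2=4
sum(d^2) = 6.
Step 3: rho = 1 - 6*6 / (10*(10^2 - 1)) = 1 - 36/990 = 0.963636.
Step 4: Under H0, t = rho * sqrt((n-2)/(1-rho^2)) = 10.1999 ~ t(8).
Step 5: Two-sided p-value from the t-distribution with 8 df = 0.000007.
Step 6: alpha = 0.05. reject H0.

rho = 0.9636, p = 0.000007, reject H0 at alpha = 0.05.


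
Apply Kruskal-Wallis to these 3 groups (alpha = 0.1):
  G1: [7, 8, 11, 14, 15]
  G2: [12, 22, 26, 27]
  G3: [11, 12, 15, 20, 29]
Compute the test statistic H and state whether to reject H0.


Step 1: Combine all N = 14 observations and assign midranks.
sorted (value, group, rank): (7,G1,1), (8,G1,2), (11,G1,3.5), (11,G3,3.5), (12,G2,5.5), (12,G3,5.5), (14,G1,7), (15,G1,8.5), (15,G3,8.5), (20,G3,10), (22,G2,11), (26,G2,12), (27,G2,13), (29,G3,14)
Step 2: Sum ranks within each group.
R_1 = 22 (n_1 = 5)
R_2 = 41.5 (n_2 = 4)
R_3 = 41.5 (n_3 = 5)
Step 3: H = 12/(N(N+1)) * sum(R_i^2/n_i) - 3(N+1)
     = 12/(14*15) * (22^2/5 + 41.5^2/4 + 41.5^2/5) - 3*15
     = 0.057143 * 871.812 - 45
     = 4.817857.
Step 4: Ties present; correction factor C = 1 - 18/(14^3 - 14) = 0.993407. Corrected H = 4.817857 / 0.993407 = 4.849834.
Step 5: Under H0, H ~ chi^2(2); p-value = 0.088485.
Step 6: alpha = 0.1. reject H0.

H = 4.8498, df = 2, p = 0.088485, reject H0.


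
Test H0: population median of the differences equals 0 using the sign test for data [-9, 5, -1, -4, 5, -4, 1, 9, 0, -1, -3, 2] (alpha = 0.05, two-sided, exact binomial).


Step 1: Discard zero differences. Original n = 12; n_eff = number of nonzero differences = 11.
Nonzero differences (with sign): -9, +5, -1, -4, +5, -4, +1, +9, -1, -3, +2
Step 2: Count signs: positive = 5, negative = 6.
Step 3: Under H0: P(positive) = 0.5, so the number of positives S ~ Bin(11, 0.5).
Step 4: Two-sided exact p-value = sum of Bin(11,0.5) probabilities at or below the observed probability = 1.000000.
Step 5: alpha = 0.05. fail to reject H0.

n_eff = 11, pos = 5, neg = 6, p = 1.000000, fail to reject H0.


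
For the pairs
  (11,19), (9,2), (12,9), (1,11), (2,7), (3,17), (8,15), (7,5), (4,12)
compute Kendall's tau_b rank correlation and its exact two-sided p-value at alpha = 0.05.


Step 1: Enumerate the 36 unordered pairs (i,j) with i<j and classify each by sign(x_j-x_i) * sign(y_j-y_i).
  (1,2):dx=-2,dy=-17->C; (1,3):dx=+1,dy=-10->D; (1,4):dx=-10,dy=-8->C; (1,5):dx=-9,dy=-12->C
  (1,6):dx=-8,dy=-2->C; (1,7):dx=-3,dy=-4->C; (1,8):dx=-4,dy=-14->C; (1,9):dx=-7,dy=-7->C
  (2,3):dx=+3,dy=+7->C; (2,4):dx=-8,dy=+9->D; (2,5):dx=-7,dy=+5->D; (2,6):dx=-6,dy=+15->D
  (2,7):dx=-1,dy=+13->D; (2,8):dx=-2,dy=+3->D; (2,9):dx=-5,dy=+10->D; (3,4):dx=-11,dy=+2->D
  (3,5):dx=-10,dy=-2->C; (3,6):dx=-9,dy=+8->D; (3,7):dx=-4,dy=+6->D; (3,8):dx=-5,dy=-4->C
  (3,9):dx=-8,dy=+3->D; (4,5):dx=+1,dy=-4->D; (4,6):dx=+2,dy=+6->C; (4,7):dx=+7,dy=+4->C
  (4,8):dx=+6,dy=-6->D; (4,9):dx=+3,dy=+1->C; (5,6):dx=+1,dy=+10->C; (5,7):dx=+6,dy=+8->C
  (5,8):dx=+5,dy=-2->D; (5,9):dx=+2,dy=+5->C; (6,7):dx=+5,dy=-2->D; (6,8):dx=+4,dy=-12->D
  (6,9):dx=+1,dy=-5->D; (7,8):dx=-1,dy=-10->C; (7,9):dx=-4,dy=-3->C; (8,9):dx=-3,dy=+7->D
Step 2: C = 18, D = 18, total pairs = 36.
Step 3: tau = (C - D)/(n(n-1)/2) = (18 - 18)/36 = 0.000000.
Step 4: Exact two-sided p-value (enumerate n! = 362880 permutations of y under H0): p = 1.000000.
Step 5: alpha = 0.05. fail to reject H0.

tau_b = 0.0000 (C=18, D=18), p = 1.000000, fail to reject H0.


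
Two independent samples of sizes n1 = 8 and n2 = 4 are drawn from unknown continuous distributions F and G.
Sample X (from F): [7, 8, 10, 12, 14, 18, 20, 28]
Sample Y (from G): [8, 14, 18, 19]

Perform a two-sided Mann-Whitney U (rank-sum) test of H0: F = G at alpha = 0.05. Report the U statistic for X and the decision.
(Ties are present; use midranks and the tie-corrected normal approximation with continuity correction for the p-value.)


Step 1: Combine and sort all 12 observations; assign midranks.
sorted (value, group): (7,X), (8,X), (8,Y), (10,X), (12,X), (14,X), (14,Y), (18,X), (18,Y), (19,Y), (20,X), (28,X)
ranks: 7->1, 8->2.5, 8->2.5, 10->4, 12->5, 14->6.5, 14->6.5, 18->8.5, 18->8.5, 19->10, 20->11, 28->12
Step 2: Rank sum for X: R1 = 1 + 2.5 + 4 + 5 + 6.5 + 8.5 + 11 + 12 = 50.5.
Step 3: U_X = R1 - n1(n1+1)/2 = 50.5 - 8*9/2 = 50.5 - 36 = 14.5.
       U_Y = n1*n2 - U_X = 32 - 14.5 = 17.5.
Step 4: Ties are present, so use the tie-corrected normal approximation (with continuity correction) for the p-value.
Step 5: p-value = 0.864429; compare to alpha = 0.05. fail to reject H0.

U_X = 14.5, p = 0.864429, fail to reject H0 at alpha = 0.05.


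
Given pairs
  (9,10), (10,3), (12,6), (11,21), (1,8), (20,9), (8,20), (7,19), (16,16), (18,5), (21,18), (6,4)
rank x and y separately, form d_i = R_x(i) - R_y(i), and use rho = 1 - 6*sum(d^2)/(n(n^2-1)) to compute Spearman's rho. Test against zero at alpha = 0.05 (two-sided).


Step 1: Rank x and y separately (midranks; no ties here).
rank(x): 9->5, 10->6, 12->8, 11->7, 1->1, 20->11, 8->4, 7->3, 16->9, 18->10, 21->12, 6->2
rank(y): 10->7, 3->1, 6->4, 21->12, 8->5, 9->6, 20->11, 19->10, 16->8, 5->3, 18->9, 4->2
Step 2: d_i = R_x(i) - R_y(i); compute d_i^2.
  (5-7)^2=4, (6-1)^2=25, (8-4)^2=16, (7-12)^2=25, (1-5)^2=16, (11-6)^2=25, (4-11)^2=49, (3-10)^2=49, (9-8)^2=1, (10-3)^2=49, (12-9)^2=9, (2-2)^2=0
sum(d^2) = 268.
Step 3: rho = 1 - 6*268 / (12*(12^2 - 1)) = 1 - 1608/1716 = 0.062937.
Step 4: Under H0, t = rho * sqrt((n-2)/(1-rho^2)) = 0.1994 ~ t(10).
Step 5: Two-sided p-value from the t-distribution with 10 df = 0.845931.
Step 6: alpha = 0.05. fail to reject H0.

rho = 0.0629, p = 0.845931, fail to reject H0 at alpha = 0.05.


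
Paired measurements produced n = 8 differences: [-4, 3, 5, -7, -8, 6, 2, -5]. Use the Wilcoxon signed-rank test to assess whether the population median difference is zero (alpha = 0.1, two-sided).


Step 1: Drop any zero differences (none here) and take |d_i|.
|d| = [4, 3, 5, 7, 8, 6, 2, 5]
Step 2: Midrank |d_i| (ties get averaged ranks).
ranks: |4|->3, |3|->2, |5|->4.5, |7|->7, |8|->8, |6|->6, |2|->1, |5|->4.5
Step 3: Attach original signs; sum ranks with positive sign and with negative sign.
W+ = 2 + 4.5 + 6 + 1 = 13.5
W- = 3 + 7 + 8 + 4.5 = 22.5
(Check: W+ + W- = 36 should equal n(n+1)/2 = 36.)
Step 4: Test statistic W = min(W+, W-) = 13.5.
Step 5: Ties in |d|, so use the tie-corrected normal approximation.
        E[W] = n(n+1)/4 = 8*9/4 = 18.
        Tie groups: |d|=5 (t=2); sum(t^3 - t) = 6.
        Var[W] = n(n+1)(2n+1)/24 - sum(t^3-t)/48 = 1224/24 - 6/48 = 50.875.
        z = (W - E[W]) / sqrt(Var[W]) = (13.5 - 18) / 7.1327 = -0.6309.
        Two-sided p = 2*Phi(z) = 0.528106.
Step 6: alpha = 0.1. fail to reject H0.

W+ = 13.5, W- = 22.5, W = min = 13.5, p = 0.528106, fail to reject H0.


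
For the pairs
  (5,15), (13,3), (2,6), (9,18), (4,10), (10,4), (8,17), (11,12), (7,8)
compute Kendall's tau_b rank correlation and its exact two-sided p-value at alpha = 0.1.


Step 1: Enumerate the 36 unordered pairs (i,j) with i<j and classify each by sign(x_j-x_i) * sign(y_j-y_i).
  (1,2):dx=+8,dy=-12->D; (1,3):dx=-3,dy=-9->C; (1,4):dx=+4,dy=+3->C; (1,5):dx=-1,dy=-5->C
  (1,6):dx=+5,dy=-11->D; (1,7):dx=+3,dy=+2->C; (1,8):dx=+6,dy=-3->D; (1,9):dx=+2,dy=-7->D
  (2,3):dx=-11,dy=+3->D; (2,4):dx=-4,dy=+15->D; (2,5):dx=-9,dy=+7->D; (2,6):dx=-3,dy=+1->D
  (2,7):dx=-5,dy=+14->D; (2,8):dx=-2,dy=+9->D; (2,9):dx=-6,dy=+5->D; (3,4):dx=+7,dy=+12->C
  (3,5):dx=+2,dy=+4->C; (3,6):dx=+8,dy=-2->D; (3,7):dx=+6,dy=+11->C; (3,8):dx=+9,dy=+6->C
  (3,9):dx=+5,dy=+2->C; (4,5):dx=-5,dy=-8->C; (4,6):dx=+1,dy=-14->D; (4,7):dx=-1,dy=-1->C
  (4,8):dx=+2,dy=-6->D; (4,9):dx=-2,dy=-10->C; (5,6):dx=+6,dy=-6->D; (5,7):dx=+4,dy=+7->C
  (5,8):dx=+7,dy=+2->C; (5,9):dx=+3,dy=-2->D; (6,7):dx=-2,dy=+13->D; (6,8):dx=+1,dy=+8->C
  (6,9):dx=-3,dy=+4->D; (7,8):dx=+3,dy=-5->D; (7,9):dx=-1,dy=-9->C; (8,9):dx=-4,dy=-4->C
Step 2: C = 17, D = 19, total pairs = 36.
Step 3: tau = (C - D)/(n(n-1)/2) = (17 - 19)/36 = -0.055556.
Step 4: Exact two-sided p-value (enumerate n! = 362880 permutations of y under H0): p = 0.919455.
Step 5: alpha = 0.1. fail to reject H0.

tau_b = -0.0556 (C=17, D=19), p = 0.919455, fail to reject H0.


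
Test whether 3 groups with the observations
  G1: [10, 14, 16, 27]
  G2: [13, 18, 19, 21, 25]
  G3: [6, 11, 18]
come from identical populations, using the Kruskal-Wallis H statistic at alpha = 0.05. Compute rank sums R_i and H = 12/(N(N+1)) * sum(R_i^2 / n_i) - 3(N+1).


Step 1: Combine all N = 12 observations and assign midranks.
sorted (value, group, rank): (6,G3,1), (10,G1,2), (11,G3,3), (13,G2,4), (14,G1,5), (16,G1,6), (18,G2,7.5), (18,G3,7.5), (19,G2,9), (21,G2,10), (25,G2,11), (27,G1,12)
Step 2: Sum ranks within each group.
R_1 = 25 (n_1 = 4)
R_2 = 41.5 (n_2 = 5)
R_3 = 11.5 (n_3 = 3)
Step 3: H = 12/(N(N+1)) * sum(R_i^2/n_i) - 3(N+1)
     = 12/(12*13) * (25^2/4 + 41.5^2/5 + 11.5^2/3) - 3*13
     = 0.076923 * 544.783 - 39
     = 2.906410.
Step 4: Ties present; correction factor C = 1 - 6/(12^3 - 12) = 0.996503. Corrected H = 2.906410 / 0.996503 = 2.916608.
Step 5: Under H0, H ~ chi^2(2); p-value = 0.232630.
Step 6: alpha = 0.05. fail to reject H0.

H = 2.9166, df = 2, p = 0.232630, fail to reject H0.


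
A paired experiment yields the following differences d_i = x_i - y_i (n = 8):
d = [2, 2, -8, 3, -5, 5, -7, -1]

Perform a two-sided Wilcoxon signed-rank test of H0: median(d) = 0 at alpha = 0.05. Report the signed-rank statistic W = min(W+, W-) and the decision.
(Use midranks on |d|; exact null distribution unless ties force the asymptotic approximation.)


Step 1: Drop any zero differences (none here) and take |d_i|.
|d| = [2, 2, 8, 3, 5, 5, 7, 1]
Step 2: Midrank |d_i| (ties get averaged ranks).
ranks: |2|->2.5, |2|->2.5, |8|->8, |3|->4, |5|->5.5, |5|->5.5, |7|->7, |1|->1
Step 3: Attach original signs; sum ranks with positive sign and with negative sign.
W+ = 2.5 + 2.5 + 4 + 5.5 = 14.5
W- = 8 + 5.5 + 7 + 1 = 21.5
(Check: W+ + W- = 36 should equal n(n+1)/2 = 36.)
Step 4: Test statistic W = min(W+, W-) = 14.5.
Step 5: Ties in |d|, so use the tie-corrected normal approximation.
        E[W] = n(n+1)/4 = 8*9/4 = 18.
        Tie groups: |d|=2 (t=2), |d|=5 (t=2); sum(t^3 - t) = 12.
        Var[W] = n(n+1)(2n+1)/24 - sum(t^3-t)/48 = 1224/24 - 12/48 = 50.75.
        z = (W - E[W]) / sqrt(Var[W]) = (14.5 - 18) / 7.1239 = -0.4913.
        Two-sided p = 2*Phi(z) = 0.623212.
Step 6: alpha = 0.05. fail to reject H0.

W+ = 14.5, W- = 21.5, W = min = 14.5, p = 0.623212, fail to reject H0.


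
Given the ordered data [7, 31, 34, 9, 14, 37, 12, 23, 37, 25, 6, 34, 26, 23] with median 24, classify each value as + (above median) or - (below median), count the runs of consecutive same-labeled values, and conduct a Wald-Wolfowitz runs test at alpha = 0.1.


Step 1: Compute median = 24; label A = above, B = below.
Labels in order: BAABBABBAABAAB  (n_A = 7, n_B = 7)
Step 2: Count runs R = 9.
Step 3: Under H0 (random ordering), E[R] = 2*n_A*n_B/(n_A+n_B) + 1 = 2*7*7/14 + 1 = 8.0000.
        Var[R] = 2*n_A*n_B*(2*n_A*n_B - n_A - n_B) / ((n_A+n_B)^2 * (n_A+n_B-1)) = 8232/2548 = 3.2308.
        SD[R] = 1.7974.
Step 4: Continuity-corrected z = (R - 0.5 - E[R]) / SD[R] = (9 - 0.5 - 8.0000) / 1.7974 = 0.2782.
Step 5: Two-sided p-value via normal approximation = 2*(1 - Phi(|z|)) = 0.780879.
Step 6: alpha = 0.1. fail to reject H0.

R = 9, z = 0.2782, p = 0.780879, fail to reject H0.


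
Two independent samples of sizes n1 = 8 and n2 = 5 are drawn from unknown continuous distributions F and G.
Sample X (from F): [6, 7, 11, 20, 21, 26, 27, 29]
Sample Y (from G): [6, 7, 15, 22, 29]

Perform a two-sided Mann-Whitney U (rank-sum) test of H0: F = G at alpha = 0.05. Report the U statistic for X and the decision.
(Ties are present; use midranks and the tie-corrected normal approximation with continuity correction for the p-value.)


Step 1: Combine and sort all 13 observations; assign midranks.
sorted (value, group): (6,X), (6,Y), (7,X), (7,Y), (11,X), (15,Y), (20,X), (21,X), (22,Y), (26,X), (27,X), (29,X), (29,Y)
ranks: 6->1.5, 6->1.5, 7->3.5, 7->3.5, 11->5, 15->6, 20->7, 21->8, 22->9, 26->10, 27->11, 29->12.5, 29->12.5
Step 2: Rank sum for X: R1 = 1.5 + 3.5 + 5 + 7 + 8 + 10 + 11 + 12.5 = 58.5.
Step 3: U_X = R1 - n1(n1+1)/2 = 58.5 - 8*9/2 = 58.5 - 36 = 22.5.
       U_Y = n1*n2 - U_X = 40 - 22.5 = 17.5.
Step 4: Ties are present, so use the tie-corrected normal approximation (with continuity correction) for the p-value.
Step 5: p-value = 0.768770; compare to alpha = 0.05. fail to reject H0.

U_X = 22.5, p = 0.768770, fail to reject H0 at alpha = 0.05.


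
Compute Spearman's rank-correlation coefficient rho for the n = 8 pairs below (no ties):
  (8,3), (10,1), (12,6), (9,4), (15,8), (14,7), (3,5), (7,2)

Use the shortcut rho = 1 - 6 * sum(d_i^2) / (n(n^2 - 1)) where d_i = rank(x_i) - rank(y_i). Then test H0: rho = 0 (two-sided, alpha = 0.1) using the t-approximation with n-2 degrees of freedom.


Step 1: Rank x and y separately (midranks; no ties here).
rank(x): 8->3, 10->5, 12->6, 9->4, 15->8, 14->7, 3->1, 7->2
rank(y): 3->3, 1->1, 6->6, 4->4, 8->8, 7->7, 5->5, 2->2
Step 2: d_i = R_x(i) - R_y(i); compute d_i^2.
  (3-3)^2=0, (5-1)^2=16, (6-6)^2=0, (4-4)^2=0, (8-8)^2=0, (7-7)^2=0, (1-5)^2=16, (2-2)^2=0
sum(d^2) = 32.
Step 3: rho = 1 - 6*32 / (8*(8^2 - 1)) = 1 - 192/504 = 0.619048.
Step 4: Under H0, t = rho * sqrt((n-2)/(1-rho^2)) = 1.9308 ~ t(6).
Step 5: Two-sided p-value from the t-distribution with 6 df = 0.101733.
Step 6: alpha = 0.1. fail to reject H0.

rho = 0.6190, p = 0.101733, fail to reject H0 at alpha = 0.1.


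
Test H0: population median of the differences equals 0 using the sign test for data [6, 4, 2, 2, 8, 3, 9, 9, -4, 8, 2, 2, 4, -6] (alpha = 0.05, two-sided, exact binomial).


Step 1: Discard zero differences. Original n = 14; n_eff = number of nonzero differences = 14.
Nonzero differences (with sign): +6, +4, +2, +2, +8, +3, +9, +9, -4, +8, +2, +2, +4, -6
Step 2: Count signs: positive = 12, negative = 2.
Step 3: Under H0: P(positive) = 0.5, so the number of positives S ~ Bin(14, 0.5).
Step 4: Two-sided exact p-value = sum of Bin(14,0.5) probabilities at or below the observed probability = 0.012939.
Step 5: alpha = 0.05. reject H0.

n_eff = 14, pos = 12, neg = 2, p = 0.012939, reject H0.


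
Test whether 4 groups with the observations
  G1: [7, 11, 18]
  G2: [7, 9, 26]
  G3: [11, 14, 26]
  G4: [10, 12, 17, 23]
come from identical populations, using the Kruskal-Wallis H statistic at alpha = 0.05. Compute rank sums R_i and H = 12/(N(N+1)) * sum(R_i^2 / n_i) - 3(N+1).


Step 1: Combine all N = 13 observations and assign midranks.
sorted (value, group, rank): (7,G1,1.5), (7,G2,1.5), (9,G2,3), (10,G4,4), (11,G1,5.5), (11,G3,5.5), (12,G4,7), (14,G3,8), (17,G4,9), (18,G1,10), (23,G4,11), (26,G2,12.5), (26,G3,12.5)
Step 2: Sum ranks within each group.
R_1 = 17 (n_1 = 3)
R_2 = 17 (n_2 = 3)
R_3 = 26 (n_3 = 3)
R_4 = 31 (n_4 = 4)
Step 3: H = 12/(N(N+1)) * sum(R_i^2/n_i) - 3(N+1)
     = 12/(13*14) * (17^2/3 + 17^2/3 + 26^2/3 + 31^2/4) - 3*14
     = 0.065934 * 658.25 - 42
     = 1.401099.
Step 4: Ties present; correction factor C = 1 - 18/(13^3 - 13) = 0.991758. Corrected H = 1.401099 / 0.991758 = 1.412742.
Step 5: Under H0, H ~ chi^2(3); p-value = 0.702551.
Step 6: alpha = 0.05. fail to reject H0.

H = 1.4127, df = 3, p = 0.702551, fail to reject H0.


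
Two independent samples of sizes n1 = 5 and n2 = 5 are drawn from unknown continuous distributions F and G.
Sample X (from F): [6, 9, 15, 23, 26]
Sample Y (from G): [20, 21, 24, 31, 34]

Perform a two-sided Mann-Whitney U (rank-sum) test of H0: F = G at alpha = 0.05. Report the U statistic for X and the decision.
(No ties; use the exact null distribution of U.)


Step 1: Combine and sort all 10 observations; assign midranks.
sorted (value, group): (6,X), (9,X), (15,X), (20,Y), (21,Y), (23,X), (24,Y), (26,X), (31,Y), (34,Y)
ranks: 6->1, 9->2, 15->3, 20->4, 21->5, 23->6, 24->7, 26->8, 31->9, 34->10
Step 2: Rank sum for X: R1 = 1 + 2 + 3 + 6 + 8 = 20.
Step 3: U_X = R1 - n1(n1+1)/2 = 20 - 5*6/2 = 20 - 15 = 5.
       U_Y = n1*n2 - U_X = 25 - 5 = 20.
Step 4: No ties, so the exact null distribution of U (based on enumerating the C(10,5) = 252 equally likely rank assignments) gives the two-sided p-value.
Step 5: p-value = 0.150794; compare to alpha = 0.05. fail to reject H0.

U_X = 5, p = 0.150794, fail to reject H0 at alpha = 0.05.
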